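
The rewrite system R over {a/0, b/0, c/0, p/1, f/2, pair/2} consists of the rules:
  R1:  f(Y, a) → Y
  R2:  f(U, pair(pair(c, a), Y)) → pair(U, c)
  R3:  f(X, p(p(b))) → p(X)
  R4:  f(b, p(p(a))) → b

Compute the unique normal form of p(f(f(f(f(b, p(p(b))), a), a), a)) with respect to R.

1. p(f(f(f(f(b, p(p(b))), a), a), a))  →  p(f(f(f(b, p(p(b))), a), a))   [R1 at 1]
2. p(f(f(f(b, p(p(b))), a), a))  →  p(f(f(b, p(p(b))), a))   [R1 at 1]
3. p(f(f(b, p(p(b))), a))  →  p(f(b, p(p(b))))   [R1 at 1]
4. p(f(b, p(p(b))))  →  p(p(b))   [R3 at 1]

p(p(b))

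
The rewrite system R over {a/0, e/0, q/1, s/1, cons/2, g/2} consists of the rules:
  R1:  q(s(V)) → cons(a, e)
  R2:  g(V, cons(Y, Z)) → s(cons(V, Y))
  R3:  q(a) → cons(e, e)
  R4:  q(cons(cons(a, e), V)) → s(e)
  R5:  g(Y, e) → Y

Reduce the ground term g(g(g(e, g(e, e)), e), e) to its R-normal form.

1. g(g(g(e, g(e, e)), e), e)  →  g(g(e, g(e, e)), e)   [R5 at ε]
2. g(g(e, g(e, e)), e)  →  g(e, g(e, e))   [R5 at ε]
3. g(e, g(e, e))  →  g(e, e)   [R5 at 2]
4. g(e, e)  →  e   [R5 at ε]

e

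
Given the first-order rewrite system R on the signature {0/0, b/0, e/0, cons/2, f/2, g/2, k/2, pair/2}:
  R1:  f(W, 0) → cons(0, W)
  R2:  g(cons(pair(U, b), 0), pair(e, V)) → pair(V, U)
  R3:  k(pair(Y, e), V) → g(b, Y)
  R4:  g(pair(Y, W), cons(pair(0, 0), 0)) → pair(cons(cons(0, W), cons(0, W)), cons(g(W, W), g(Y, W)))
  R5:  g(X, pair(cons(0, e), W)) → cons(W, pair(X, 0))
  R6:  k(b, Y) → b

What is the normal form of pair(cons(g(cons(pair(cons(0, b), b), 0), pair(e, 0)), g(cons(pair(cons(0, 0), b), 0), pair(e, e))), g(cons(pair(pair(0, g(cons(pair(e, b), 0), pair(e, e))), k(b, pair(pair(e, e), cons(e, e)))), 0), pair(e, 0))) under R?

1. pair(cons(g(cons(pair(cons(0, b), b), 0), pair(e, 0)), g(cons(pair(cons(0, 0), b), 0), pair(e, e))), g(cons(pair(pair(0, g(cons(pair(e, b), 0), pair(e, e))), k(b, pair(pair(e, e), cons(e, e)))), 0), pair(e, 0)))  →  pair(cons(pair(0, cons(0, b)), g(cons(pair(cons(0, 0), b), 0), pair(e, e))), g(cons(pair(pair(0, g(cons(pair(e, b), 0), pair(e, e))), k(b, pair(pair(e, e), cons(e, e)))), 0), pair(e, 0)))   [R2 at 1.1]
2. pair(cons(pair(0, cons(0, b)), g(cons(pair(cons(0, 0), b), 0), pair(e, e))), g(cons(pair(pair(0, g(cons(pair(e, b), 0), pair(e, e))), k(b, pair(pair(e, e), cons(e, e)))), 0), pair(e, 0)))  →  pair(cons(pair(0, cons(0, b)), pair(e, cons(0, 0))), g(cons(pair(pair(0, g(cons(pair(e, b), 0), pair(e, e))), k(b, pair(pair(e, e), cons(e, e)))), 0), pair(e, 0)))   [R2 at 1.2]
3. pair(cons(pair(0, cons(0, b)), pair(e, cons(0, 0))), g(cons(pair(pair(0, g(cons(pair(e, b), 0), pair(e, e))), k(b, pair(pair(e, e), cons(e, e)))), 0), pair(e, 0)))  →  pair(cons(pair(0, cons(0, b)), pair(e, cons(0, 0))), g(cons(pair(pair(0, pair(e, e)), k(b, pair(pair(e, e), cons(e, e)))), 0), pair(e, 0)))   [R2 at 2.1.1.1.2]
4. pair(cons(pair(0, cons(0, b)), pair(e, cons(0, 0))), g(cons(pair(pair(0, pair(e, e)), k(b, pair(pair(e, e), cons(e, e)))), 0), pair(e, 0)))  →  pair(cons(pair(0, cons(0, b)), pair(e, cons(0, 0))), g(cons(pair(pair(0, pair(e, e)), b), 0), pair(e, 0)))   [R6 at 2.1.1.2]
5. pair(cons(pair(0, cons(0, b)), pair(e, cons(0, 0))), g(cons(pair(pair(0, pair(e, e)), b), 0), pair(e, 0)))  →  pair(cons(pair(0, cons(0, b)), pair(e, cons(0, 0))), pair(0, pair(0, pair(e, e))))   [R2 at 2]

pair(cons(pair(0, cons(0, b)), pair(e, cons(0, 0))), pair(0, pair(0, pair(e, e))))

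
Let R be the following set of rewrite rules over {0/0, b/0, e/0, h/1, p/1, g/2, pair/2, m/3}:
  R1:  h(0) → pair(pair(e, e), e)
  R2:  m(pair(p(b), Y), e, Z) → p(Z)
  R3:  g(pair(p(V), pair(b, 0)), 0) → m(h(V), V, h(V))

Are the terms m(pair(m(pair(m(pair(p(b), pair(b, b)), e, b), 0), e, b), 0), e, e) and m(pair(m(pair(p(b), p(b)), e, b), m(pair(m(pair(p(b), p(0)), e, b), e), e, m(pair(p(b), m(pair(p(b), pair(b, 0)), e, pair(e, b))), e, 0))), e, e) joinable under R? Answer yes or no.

Reduce t₁ = m(pair(m(pair(m(pair(p(b), pair(b, b)), e, b), 0), e, b), 0), e, e):
1. m(pair(m(pair(m(pair(p(b), pair(b, b)), e, b), 0), e, b), 0), e, e)  →  m(pair(m(pair(p(b), 0), e, b), 0), e, e)   [R2 at 1.1.1.1]
2. m(pair(m(pair(p(b), 0), e, b), 0), e, e)  →  m(pair(p(b), 0), e, e)   [R2 at 1.1]
3. m(pair(p(b), 0), e, e)  →  p(e)   [R2 at ε]

Reduce t₂ = m(pair(m(pair(p(b), p(b)), e, b), m(pair(m(pair(p(b), p(0)), e, b), e), e, m(pair(p(b), m(pair(p(b), pair(b, 0)), e, pair(e, b))), e, 0))), e, e):
1. m(pair(m(pair(p(b), p(b)), e, b), m(pair(m(pair(p(b), p(0)), e, b), e), e, m(pair(p(b), m(pair(p(b), pair(b, 0)), e, pair(e, b))), e, 0))), e, e)  →  m(pair(p(b), m(pair(m(pair(p(b), p(0)), e, b), e), e, m(pair(p(b), m(pair(p(b), pair(b, 0)), e, pair(e, b))), e, 0))), e, e)   [R2 at 1.1]
2. m(pair(p(b), m(pair(m(pair(p(b), p(0)), e, b), e), e, m(pair(p(b), m(pair(p(b), pair(b, 0)), e, pair(e, b))), e, 0))), e, e)  →  p(e)   [R2 at ε]

yes — NF(t₁) = p(e), NF(t₂) = p(e)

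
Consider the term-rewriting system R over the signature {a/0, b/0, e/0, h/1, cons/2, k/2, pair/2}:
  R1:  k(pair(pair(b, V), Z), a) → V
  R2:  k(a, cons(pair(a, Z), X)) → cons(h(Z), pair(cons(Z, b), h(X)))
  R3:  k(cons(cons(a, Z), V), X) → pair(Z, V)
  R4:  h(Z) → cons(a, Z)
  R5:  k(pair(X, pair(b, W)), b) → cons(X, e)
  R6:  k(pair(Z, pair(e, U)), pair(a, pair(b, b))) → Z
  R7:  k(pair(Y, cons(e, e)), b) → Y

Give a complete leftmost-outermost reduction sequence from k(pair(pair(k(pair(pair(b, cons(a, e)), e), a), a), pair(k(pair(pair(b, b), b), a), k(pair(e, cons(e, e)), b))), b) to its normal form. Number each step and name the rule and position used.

cons(pair(cons(a, e), a), e)

1. k(pair(pair(k(pair(pair(b, cons(a, e)), e), a), a), pair(k(pair(pair(b, b), b), a), k(pair(e, cons(e, e)), b))), b)  →  k(pair(pair(cons(a, e), a), pair(k(pair(pair(b, b), b), a), k(pair(e, cons(e, e)), b))), b)   [R1 at 1.1.1]
2. k(pair(pair(cons(a, e), a), pair(k(pair(pair(b, b), b), a), k(pair(e, cons(e, e)), b))), b)  →  k(pair(pair(cons(a, e), a), pair(b, k(pair(e, cons(e, e)), b))), b)   [R1 at 1.2.1]
3. k(pair(pair(cons(a, e), a), pair(b, k(pair(e, cons(e, e)), b))), b)  →  cons(pair(cons(a, e), a), e)   [R5 at ε]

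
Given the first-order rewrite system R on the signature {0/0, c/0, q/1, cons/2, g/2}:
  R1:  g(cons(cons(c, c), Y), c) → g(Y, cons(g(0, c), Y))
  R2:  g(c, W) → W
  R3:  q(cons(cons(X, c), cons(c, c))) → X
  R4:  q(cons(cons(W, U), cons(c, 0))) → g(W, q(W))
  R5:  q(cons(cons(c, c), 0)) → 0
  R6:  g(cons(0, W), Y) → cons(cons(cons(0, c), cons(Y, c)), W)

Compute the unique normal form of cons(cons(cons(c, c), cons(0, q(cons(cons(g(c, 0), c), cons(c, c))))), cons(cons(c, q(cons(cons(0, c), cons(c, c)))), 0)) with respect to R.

cons(cons(cons(c, c), cons(0, 0)), cons(cons(c, 0), 0))

1. cons(cons(cons(c, c), cons(0, q(cons(cons(g(c, 0), c), cons(c, c))))), cons(cons(c, q(cons(cons(0, c), cons(c, c)))), 0))  →  cons(cons(cons(c, c), cons(0, g(c, 0))), cons(cons(c, q(cons(cons(0, c), cons(c, c)))), 0))   [R3 at 1.2.2]
2. cons(cons(cons(c, c), cons(0, g(c, 0))), cons(cons(c, q(cons(cons(0, c), cons(c, c)))), 0))  →  cons(cons(cons(c, c), cons(0, 0)), cons(cons(c, q(cons(cons(0, c), cons(c, c)))), 0))   [R2 at 1.2.2]
3. cons(cons(cons(c, c), cons(0, 0)), cons(cons(c, q(cons(cons(0, c), cons(c, c)))), 0))  →  cons(cons(cons(c, c), cons(0, 0)), cons(cons(c, 0), 0))   [R3 at 2.1.2]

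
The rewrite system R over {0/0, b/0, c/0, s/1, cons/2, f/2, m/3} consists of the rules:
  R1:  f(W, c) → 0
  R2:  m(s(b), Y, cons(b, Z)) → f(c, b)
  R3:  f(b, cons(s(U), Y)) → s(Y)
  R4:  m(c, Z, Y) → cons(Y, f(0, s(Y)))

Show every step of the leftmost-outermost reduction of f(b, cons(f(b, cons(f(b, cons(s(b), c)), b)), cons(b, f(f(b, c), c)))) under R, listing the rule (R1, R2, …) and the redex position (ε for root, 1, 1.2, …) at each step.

1. f(b, cons(f(b, cons(f(b, cons(s(b), c)), b)), cons(b, f(f(b, c), c))))  →  f(b, cons(f(b, cons(s(c), b)), cons(b, f(f(b, c), c))))   [R3 at 2.1.2.1]
2. f(b, cons(f(b, cons(s(c), b)), cons(b, f(f(b, c), c))))  →  f(b, cons(s(b), cons(b, f(f(b, c), c))))   [R3 at 2.1]
3. f(b, cons(s(b), cons(b, f(f(b, c), c))))  →  s(cons(b, f(f(b, c), c)))   [R3 at ε]
4. s(cons(b, f(f(b, c), c)))  →  s(cons(b, 0))   [R1 at 1.2]

s(cons(b, 0))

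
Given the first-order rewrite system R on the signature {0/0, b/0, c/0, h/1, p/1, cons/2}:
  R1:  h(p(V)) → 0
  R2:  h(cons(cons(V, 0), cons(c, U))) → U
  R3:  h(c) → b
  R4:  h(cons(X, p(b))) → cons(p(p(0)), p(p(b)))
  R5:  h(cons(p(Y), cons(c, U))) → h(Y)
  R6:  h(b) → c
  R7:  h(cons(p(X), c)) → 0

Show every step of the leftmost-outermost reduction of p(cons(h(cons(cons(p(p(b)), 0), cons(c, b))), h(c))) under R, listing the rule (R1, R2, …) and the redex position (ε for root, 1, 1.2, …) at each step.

p(cons(b, b))

1. p(cons(h(cons(cons(p(p(b)), 0), cons(c, b))), h(c)))  →  p(cons(b, h(c)))   [R2 at 1.1]
2. p(cons(b, h(c)))  →  p(cons(b, b))   [R3 at 1.2]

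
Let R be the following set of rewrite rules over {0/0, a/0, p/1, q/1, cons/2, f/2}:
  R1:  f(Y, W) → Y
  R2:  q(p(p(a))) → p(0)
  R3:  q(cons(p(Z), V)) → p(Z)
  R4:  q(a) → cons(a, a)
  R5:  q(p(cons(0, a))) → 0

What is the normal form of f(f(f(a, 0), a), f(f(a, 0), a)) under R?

a

1. f(f(f(a, 0), a), f(f(a, 0), a))  →  f(f(a, 0), a)   [R1 at ε]
2. f(f(a, 0), a)  →  f(a, 0)   [R1 at ε]
3. f(a, 0)  →  a   [R1 at ε]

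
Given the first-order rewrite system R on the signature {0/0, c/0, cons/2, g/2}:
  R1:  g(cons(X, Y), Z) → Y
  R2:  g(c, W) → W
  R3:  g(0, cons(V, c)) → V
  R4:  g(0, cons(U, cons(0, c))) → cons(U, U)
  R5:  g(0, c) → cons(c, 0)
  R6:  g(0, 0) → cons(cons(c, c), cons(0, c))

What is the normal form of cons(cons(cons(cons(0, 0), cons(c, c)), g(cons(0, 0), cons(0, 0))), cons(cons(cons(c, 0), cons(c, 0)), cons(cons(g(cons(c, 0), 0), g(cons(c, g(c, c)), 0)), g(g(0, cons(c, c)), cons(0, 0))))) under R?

cons(cons(cons(cons(0, 0), cons(c, c)), 0), cons(cons(cons(c, 0), cons(c, 0)), cons(cons(0, c), cons(0, 0))))

1. cons(cons(cons(cons(0, 0), cons(c, c)), g(cons(0, 0), cons(0, 0))), cons(cons(cons(c, 0), cons(c, 0)), cons(cons(g(cons(c, 0), 0), g(cons(c, g(c, c)), 0)), g(g(0, cons(c, c)), cons(0, 0)))))  →  cons(cons(cons(cons(0, 0), cons(c, c)), 0), cons(cons(cons(c, 0), cons(c, 0)), cons(cons(g(cons(c, 0), 0), g(cons(c, g(c, c)), 0)), g(g(0, cons(c, c)), cons(0, 0)))))   [R1 at 1.2]
2. cons(cons(cons(cons(0, 0), cons(c, c)), 0), cons(cons(cons(c, 0), cons(c, 0)), cons(cons(g(cons(c, 0), 0), g(cons(c, g(c, c)), 0)), g(g(0, cons(c, c)), cons(0, 0)))))  →  cons(cons(cons(cons(0, 0), cons(c, c)), 0), cons(cons(cons(c, 0), cons(c, 0)), cons(cons(0, g(cons(c, g(c, c)), 0)), g(g(0, cons(c, c)), cons(0, 0)))))   [R1 at 2.2.1.1]
3. cons(cons(cons(cons(0, 0), cons(c, c)), 0), cons(cons(cons(c, 0), cons(c, 0)), cons(cons(0, g(cons(c, g(c, c)), 0)), g(g(0, cons(c, c)), cons(0, 0)))))  →  cons(cons(cons(cons(0, 0), cons(c, c)), 0), cons(cons(cons(c, 0), cons(c, 0)), cons(cons(0, g(c, c)), g(g(0, cons(c, c)), cons(0, 0)))))   [R1 at 2.2.1.2]
4. cons(cons(cons(cons(0, 0), cons(c, c)), 0), cons(cons(cons(c, 0), cons(c, 0)), cons(cons(0, g(c, c)), g(g(0, cons(c, c)), cons(0, 0)))))  →  cons(cons(cons(cons(0, 0), cons(c, c)), 0), cons(cons(cons(c, 0), cons(c, 0)), cons(cons(0, c), g(g(0, cons(c, c)), cons(0, 0)))))   [R2 at 2.2.1.2]
5. cons(cons(cons(cons(0, 0), cons(c, c)), 0), cons(cons(cons(c, 0), cons(c, 0)), cons(cons(0, c), g(g(0, cons(c, c)), cons(0, 0)))))  →  cons(cons(cons(cons(0, 0), cons(c, c)), 0), cons(cons(cons(c, 0), cons(c, 0)), cons(cons(0, c), g(c, cons(0, 0)))))   [R3 at 2.2.2.1]
6. cons(cons(cons(cons(0, 0), cons(c, c)), 0), cons(cons(cons(c, 0), cons(c, 0)), cons(cons(0, c), g(c, cons(0, 0)))))  →  cons(cons(cons(cons(0, 0), cons(c, c)), 0), cons(cons(cons(c, 0), cons(c, 0)), cons(cons(0, c), cons(0, 0))))   [R2 at 2.2.2]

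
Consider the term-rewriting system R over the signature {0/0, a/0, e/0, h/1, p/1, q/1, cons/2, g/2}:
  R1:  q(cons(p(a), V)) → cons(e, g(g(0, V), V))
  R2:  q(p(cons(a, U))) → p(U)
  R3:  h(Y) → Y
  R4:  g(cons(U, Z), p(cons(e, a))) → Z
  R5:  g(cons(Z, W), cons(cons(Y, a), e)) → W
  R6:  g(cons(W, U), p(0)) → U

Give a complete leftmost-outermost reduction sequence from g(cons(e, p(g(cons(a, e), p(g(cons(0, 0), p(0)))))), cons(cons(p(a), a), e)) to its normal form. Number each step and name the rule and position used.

p(e)

1. g(cons(e, p(g(cons(a, e), p(g(cons(0, 0), p(0)))))), cons(cons(p(a), a), e))  →  p(g(cons(a, e), p(g(cons(0, 0), p(0)))))   [R5 at ε]
2. p(g(cons(a, e), p(g(cons(0, 0), p(0)))))  →  p(g(cons(a, e), p(0)))   [R6 at 1.2.1]
3. p(g(cons(a, e), p(0)))  →  p(e)   [R6 at 1]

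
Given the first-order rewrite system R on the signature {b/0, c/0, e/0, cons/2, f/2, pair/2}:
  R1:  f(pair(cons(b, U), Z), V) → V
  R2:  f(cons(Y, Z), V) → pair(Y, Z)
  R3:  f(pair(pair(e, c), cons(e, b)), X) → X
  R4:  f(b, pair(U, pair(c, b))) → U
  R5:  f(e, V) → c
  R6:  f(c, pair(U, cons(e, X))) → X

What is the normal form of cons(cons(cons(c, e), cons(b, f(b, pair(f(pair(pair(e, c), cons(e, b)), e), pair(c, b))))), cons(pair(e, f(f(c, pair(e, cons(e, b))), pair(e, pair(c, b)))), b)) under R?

1. cons(cons(cons(c, e), cons(b, f(b, pair(f(pair(pair(e, c), cons(e, b)), e), pair(c, b))))), cons(pair(e, f(f(c, pair(e, cons(e, b))), pair(e, pair(c, b)))), b))  →  cons(cons(cons(c, e), cons(b, f(pair(pair(e, c), cons(e, b)), e))), cons(pair(e, f(f(c, pair(e, cons(e, b))), pair(e, pair(c, b)))), b))   [R4 at 1.2.2]
2. cons(cons(cons(c, e), cons(b, f(pair(pair(e, c), cons(e, b)), e))), cons(pair(e, f(f(c, pair(e, cons(e, b))), pair(e, pair(c, b)))), b))  →  cons(cons(cons(c, e), cons(b, e)), cons(pair(e, f(f(c, pair(e, cons(e, b))), pair(e, pair(c, b)))), b))   [R3 at 1.2.2]
3. cons(cons(cons(c, e), cons(b, e)), cons(pair(e, f(f(c, pair(e, cons(e, b))), pair(e, pair(c, b)))), b))  →  cons(cons(cons(c, e), cons(b, e)), cons(pair(e, f(b, pair(e, pair(c, b)))), b))   [R6 at 2.1.2.1]
4. cons(cons(cons(c, e), cons(b, e)), cons(pair(e, f(b, pair(e, pair(c, b)))), b))  →  cons(cons(cons(c, e), cons(b, e)), cons(pair(e, e), b))   [R4 at 2.1.2]

cons(cons(cons(c, e), cons(b, e)), cons(pair(e, e), b))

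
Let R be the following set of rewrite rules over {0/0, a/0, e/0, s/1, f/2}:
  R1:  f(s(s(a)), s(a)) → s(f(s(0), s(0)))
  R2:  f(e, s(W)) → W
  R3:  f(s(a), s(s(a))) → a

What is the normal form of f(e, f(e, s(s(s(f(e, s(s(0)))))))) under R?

1. f(e, f(e, s(s(s(f(e, s(s(0))))))))  →  f(e, s(s(f(e, s(s(0))))))   [R2 at 2]
2. f(e, s(s(f(e, s(s(0))))))  →  s(f(e, s(s(0))))   [R2 at ε]
3. s(f(e, s(s(0))))  →  s(s(0))   [R2 at 1]

s(s(0))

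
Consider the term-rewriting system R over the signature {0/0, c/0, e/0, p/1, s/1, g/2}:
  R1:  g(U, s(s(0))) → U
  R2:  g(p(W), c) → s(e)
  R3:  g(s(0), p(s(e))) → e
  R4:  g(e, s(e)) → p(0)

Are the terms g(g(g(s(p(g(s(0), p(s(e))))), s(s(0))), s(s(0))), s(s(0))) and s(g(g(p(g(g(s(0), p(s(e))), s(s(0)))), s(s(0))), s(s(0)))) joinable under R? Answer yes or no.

yes — NF(t₁) = s(p(e)), NF(t₂) = s(p(e))

Reduce t₁ = g(g(g(s(p(g(s(0), p(s(e))))), s(s(0))), s(s(0))), s(s(0))):
1. g(g(g(s(p(g(s(0), p(s(e))))), s(s(0))), s(s(0))), s(s(0)))  →  g(g(s(p(g(s(0), p(s(e))))), s(s(0))), s(s(0)))   [R1 at ε]
2. g(g(s(p(g(s(0), p(s(e))))), s(s(0))), s(s(0)))  →  g(s(p(g(s(0), p(s(e))))), s(s(0)))   [R1 at ε]
3. g(s(p(g(s(0), p(s(e))))), s(s(0)))  →  s(p(g(s(0), p(s(e)))))   [R1 at ε]
4. s(p(g(s(0), p(s(e)))))  →  s(p(e))   [R3 at 1.1]

Reduce t₂ = s(g(g(p(g(g(s(0), p(s(e))), s(s(0)))), s(s(0))), s(s(0)))):
1. s(g(g(p(g(g(s(0), p(s(e))), s(s(0)))), s(s(0))), s(s(0))))  →  s(g(p(g(g(s(0), p(s(e))), s(s(0)))), s(s(0))))   [R1 at 1]
2. s(g(p(g(g(s(0), p(s(e))), s(s(0)))), s(s(0))))  →  s(p(g(g(s(0), p(s(e))), s(s(0)))))   [R1 at 1]
3. s(p(g(g(s(0), p(s(e))), s(s(0)))))  →  s(p(g(s(0), p(s(e)))))   [R1 at 1.1]
4. s(p(g(s(0), p(s(e)))))  →  s(p(e))   [R3 at 1.1]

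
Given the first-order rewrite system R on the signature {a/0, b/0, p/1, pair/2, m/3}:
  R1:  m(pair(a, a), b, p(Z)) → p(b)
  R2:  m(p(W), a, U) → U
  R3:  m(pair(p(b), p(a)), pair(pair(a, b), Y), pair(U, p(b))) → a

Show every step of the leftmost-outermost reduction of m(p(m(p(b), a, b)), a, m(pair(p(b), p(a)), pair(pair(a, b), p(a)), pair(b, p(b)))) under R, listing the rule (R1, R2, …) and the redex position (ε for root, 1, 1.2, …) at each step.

1. m(p(m(p(b), a, b)), a, m(pair(p(b), p(a)), pair(pair(a, b), p(a)), pair(b, p(b))))  →  m(pair(p(b), p(a)), pair(pair(a, b), p(a)), pair(b, p(b)))   [R2 at ε]
2. m(pair(p(b), p(a)), pair(pair(a, b), p(a)), pair(b, p(b)))  →  a   [R3 at ε]

a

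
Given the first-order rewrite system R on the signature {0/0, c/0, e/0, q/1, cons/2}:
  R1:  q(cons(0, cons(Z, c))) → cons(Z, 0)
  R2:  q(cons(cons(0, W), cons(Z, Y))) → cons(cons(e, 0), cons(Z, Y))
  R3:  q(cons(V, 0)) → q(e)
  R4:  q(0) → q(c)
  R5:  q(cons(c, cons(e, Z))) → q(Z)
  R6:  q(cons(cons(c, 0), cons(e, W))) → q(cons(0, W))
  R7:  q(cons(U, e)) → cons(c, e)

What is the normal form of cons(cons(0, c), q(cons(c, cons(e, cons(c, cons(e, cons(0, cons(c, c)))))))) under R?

1. cons(cons(0, c), q(cons(c, cons(e, cons(c, cons(e, cons(0, cons(c, c))))))))  →  cons(cons(0, c), q(cons(c, cons(e, cons(0, cons(c, c))))))   [R5 at 2]
2. cons(cons(0, c), q(cons(c, cons(e, cons(0, cons(c, c))))))  →  cons(cons(0, c), q(cons(0, cons(c, c))))   [R5 at 2]
3. cons(cons(0, c), q(cons(0, cons(c, c))))  →  cons(cons(0, c), cons(c, 0))   [R1 at 2]

cons(cons(0, c), cons(c, 0))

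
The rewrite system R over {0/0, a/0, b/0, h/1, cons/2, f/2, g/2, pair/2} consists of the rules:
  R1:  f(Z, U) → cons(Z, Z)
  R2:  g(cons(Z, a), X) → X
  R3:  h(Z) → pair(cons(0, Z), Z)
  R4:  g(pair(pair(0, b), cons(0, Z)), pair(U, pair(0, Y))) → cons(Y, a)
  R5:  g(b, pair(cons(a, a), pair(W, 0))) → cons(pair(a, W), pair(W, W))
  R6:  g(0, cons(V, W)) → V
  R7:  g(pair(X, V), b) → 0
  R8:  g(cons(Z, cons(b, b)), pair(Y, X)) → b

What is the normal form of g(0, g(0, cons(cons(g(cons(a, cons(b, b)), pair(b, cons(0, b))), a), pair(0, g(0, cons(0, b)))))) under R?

1. g(0, g(0, cons(cons(g(cons(a, cons(b, b)), pair(b, cons(0, b))), a), pair(0, g(0, cons(0, b))))))  →  g(0, cons(g(cons(a, cons(b, b)), pair(b, cons(0, b))), a))   [R6 at 2]
2. g(0, cons(g(cons(a, cons(b, b)), pair(b, cons(0, b))), a))  →  g(cons(a, cons(b, b)), pair(b, cons(0, b)))   [R6 at ε]
3. g(cons(a, cons(b, b)), pair(b, cons(0, b)))  →  b   [R8 at ε]

b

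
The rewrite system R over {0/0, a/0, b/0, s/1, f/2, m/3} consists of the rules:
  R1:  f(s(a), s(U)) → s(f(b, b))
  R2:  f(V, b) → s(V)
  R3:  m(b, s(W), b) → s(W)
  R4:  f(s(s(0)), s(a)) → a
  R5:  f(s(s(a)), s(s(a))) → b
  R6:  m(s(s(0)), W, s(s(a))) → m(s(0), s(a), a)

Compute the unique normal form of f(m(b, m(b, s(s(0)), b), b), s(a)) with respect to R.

a

1. f(m(b, m(b, s(s(0)), b), b), s(a))  →  f(m(b, s(s(0)), b), s(a))   [R3 at 1.2]
2. f(m(b, s(s(0)), b), s(a))  →  f(s(s(0)), s(a))   [R3 at 1]
3. f(s(s(0)), s(a))  →  a   [R4 at ε]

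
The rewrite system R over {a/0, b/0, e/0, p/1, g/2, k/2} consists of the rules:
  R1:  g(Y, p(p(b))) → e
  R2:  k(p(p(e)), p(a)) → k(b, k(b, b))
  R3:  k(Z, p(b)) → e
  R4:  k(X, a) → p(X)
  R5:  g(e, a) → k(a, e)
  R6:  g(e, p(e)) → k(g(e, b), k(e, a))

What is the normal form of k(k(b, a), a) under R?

p(p(b))

1. k(k(b, a), a)  →  p(k(b, a))   [R4 at ε]
2. p(k(b, a))  →  p(p(b))   [R4 at 1]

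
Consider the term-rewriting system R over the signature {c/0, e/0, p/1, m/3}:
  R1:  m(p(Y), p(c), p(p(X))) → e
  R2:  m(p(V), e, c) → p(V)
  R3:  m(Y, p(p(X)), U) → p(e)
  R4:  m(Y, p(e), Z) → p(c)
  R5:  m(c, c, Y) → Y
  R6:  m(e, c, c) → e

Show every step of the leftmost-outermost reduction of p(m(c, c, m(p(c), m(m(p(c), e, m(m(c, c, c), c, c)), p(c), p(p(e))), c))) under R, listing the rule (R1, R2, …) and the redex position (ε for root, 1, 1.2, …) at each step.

1. p(m(c, c, m(p(c), m(m(p(c), e, m(m(c, c, c), c, c)), p(c), p(p(e))), c)))  →  p(m(p(c), m(m(p(c), e, m(m(c, c, c), c, c)), p(c), p(p(e))), c))   [R5 at 1]
2. p(m(p(c), m(m(p(c), e, m(m(c, c, c), c, c)), p(c), p(p(e))), c))  →  p(m(p(c), m(m(p(c), e, m(c, c, c)), p(c), p(p(e))), c))   [R5 at 1.2.1.3.1]
3. p(m(p(c), m(m(p(c), e, m(c, c, c)), p(c), p(p(e))), c))  →  p(m(p(c), m(m(p(c), e, c), p(c), p(p(e))), c))   [R5 at 1.2.1.3]
4. p(m(p(c), m(m(p(c), e, c), p(c), p(p(e))), c))  →  p(m(p(c), m(p(c), p(c), p(p(e))), c))   [R2 at 1.2.1]
5. p(m(p(c), m(p(c), p(c), p(p(e))), c))  →  p(m(p(c), e, c))   [R1 at 1.2]
6. p(m(p(c), e, c))  →  p(p(c))   [R2 at 1]

p(p(c))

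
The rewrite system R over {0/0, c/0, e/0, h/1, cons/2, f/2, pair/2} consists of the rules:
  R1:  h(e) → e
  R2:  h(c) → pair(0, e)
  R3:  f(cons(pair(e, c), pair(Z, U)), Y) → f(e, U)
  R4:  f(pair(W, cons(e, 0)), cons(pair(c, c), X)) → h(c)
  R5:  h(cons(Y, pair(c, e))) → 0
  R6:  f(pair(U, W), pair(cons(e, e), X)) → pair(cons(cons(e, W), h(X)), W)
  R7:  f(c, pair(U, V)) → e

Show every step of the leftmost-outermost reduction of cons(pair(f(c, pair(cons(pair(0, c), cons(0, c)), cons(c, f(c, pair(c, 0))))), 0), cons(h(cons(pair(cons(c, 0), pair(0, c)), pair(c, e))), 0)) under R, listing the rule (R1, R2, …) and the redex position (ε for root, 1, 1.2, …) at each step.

1. cons(pair(f(c, pair(cons(pair(0, c), cons(0, c)), cons(c, f(c, pair(c, 0))))), 0), cons(h(cons(pair(cons(c, 0), pair(0, c)), pair(c, e))), 0))  →  cons(pair(e, 0), cons(h(cons(pair(cons(c, 0), pair(0, c)), pair(c, e))), 0))   [R7 at 1.1]
2. cons(pair(e, 0), cons(h(cons(pair(cons(c, 0), pair(0, c)), pair(c, e))), 0))  →  cons(pair(e, 0), cons(0, 0))   [R5 at 2.1]

cons(pair(e, 0), cons(0, 0))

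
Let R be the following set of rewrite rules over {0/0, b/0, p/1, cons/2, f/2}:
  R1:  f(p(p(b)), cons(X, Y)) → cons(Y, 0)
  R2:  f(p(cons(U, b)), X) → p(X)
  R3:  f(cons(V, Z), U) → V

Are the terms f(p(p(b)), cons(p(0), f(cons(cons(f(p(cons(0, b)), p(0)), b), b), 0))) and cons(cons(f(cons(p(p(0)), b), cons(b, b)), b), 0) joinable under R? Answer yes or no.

yes — NF(t₁) = cons(cons(p(p(0)), b), 0), NF(t₂) = cons(cons(p(p(0)), b), 0)

Reduce t₁ = f(p(p(b)), cons(p(0), f(cons(cons(f(p(cons(0, b)), p(0)), b), b), 0))):
1. f(p(p(b)), cons(p(0), f(cons(cons(f(p(cons(0, b)), p(0)), b), b), 0)))  →  cons(f(cons(cons(f(p(cons(0, b)), p(0)), b), b), 0), 0)   [R1 at ε]
2. cons(f(cons(cons(f(p(cons(0, b)), p(0)), b), b), 0), 0)  →  cons(cons(f(p(cons(0, b)), p(0)), b), 0)   [R3 at 1]
3. cons(cons(f(p(cons(0, b)), p(0)), b), 0)  →  cons(cons(p(p(0)), b), 0)   [R2 at 1.1]

Reduce t₂ = cons(cons(f(cons(p(p(0)), b), cons(b, b)), b), 0):
1. cons(cons(f(cons(p(p(0)), b), cons(b, b)), b), 0)  →  cons(cons(p(p(0)), b), 0)   [R3 at 1.1]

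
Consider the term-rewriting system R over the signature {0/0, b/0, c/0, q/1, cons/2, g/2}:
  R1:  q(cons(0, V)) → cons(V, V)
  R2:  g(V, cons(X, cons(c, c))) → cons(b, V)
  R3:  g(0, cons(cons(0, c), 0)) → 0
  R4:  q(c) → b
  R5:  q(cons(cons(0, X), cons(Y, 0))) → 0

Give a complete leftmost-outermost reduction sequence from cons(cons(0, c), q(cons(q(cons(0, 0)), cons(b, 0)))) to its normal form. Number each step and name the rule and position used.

cons(cons(0, c), 0)

1. cons(cons(0, c), q(cons(q(cons(0, 0)), cons(b, 0))))  →  cons(cons(0, c), q(cons(cons(0, 0), cons(b, 0))))   [R1 at 2.1.1]
2. cons(cons(0, c), q(cons(cons(0, 0), cons(b, 0))))  →  cons(cons(0, c), 0)   [R5 at 2]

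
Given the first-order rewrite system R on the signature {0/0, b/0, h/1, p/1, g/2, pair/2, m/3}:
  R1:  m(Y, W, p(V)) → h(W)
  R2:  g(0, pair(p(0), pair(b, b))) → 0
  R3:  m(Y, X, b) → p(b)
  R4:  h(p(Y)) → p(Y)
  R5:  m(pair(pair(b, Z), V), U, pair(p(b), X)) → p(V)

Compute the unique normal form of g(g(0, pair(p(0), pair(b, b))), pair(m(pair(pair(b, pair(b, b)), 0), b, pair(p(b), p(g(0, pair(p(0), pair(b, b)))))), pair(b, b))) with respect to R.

1. g(g(0, pair(p(0), pair(b, b))), pair(m(pair(pair(b, pair(b, b)), 0), b, pair(p(b), p(g(0, pair(p(0), pair(b, b)))))), pair(b, b)))  →  g(0, pair(m(pair(pair(b, pair(b, b)), 0), b, pair(p(b), p(g(0, pair(p(0), pair(b, b)))))), pair(b, b)))   [R2 at 1]
2. g(0, pair(m(pair(pair(b, pair(b, b)), 0), b, pair(p(b), p(g(0, pair(p(0), pair(b, b)))))), pair(b, b)))  →  g(0, pair(p(0), pair(b, b)))   [R5 at 2.1]
3. g(0, pair(p(0), pair(b, b)))  →  0   [R2 at ε]

0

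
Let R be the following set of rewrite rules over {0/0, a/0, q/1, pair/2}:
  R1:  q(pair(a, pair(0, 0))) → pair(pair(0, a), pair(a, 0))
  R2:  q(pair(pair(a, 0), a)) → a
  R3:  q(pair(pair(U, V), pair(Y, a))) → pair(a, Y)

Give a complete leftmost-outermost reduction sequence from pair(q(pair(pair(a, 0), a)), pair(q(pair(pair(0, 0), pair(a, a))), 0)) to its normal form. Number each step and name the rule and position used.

pair(a, pair(pair(a, a), 0))

1. pair(q(pair(pair(a, 0), a)), pair(q(pair(pair(0, 0), pair(a, a))), 0))  →  pair(a, pair(q(pair(pair(0, 0), pair(a, a))), 0))   [R2 at 1]
2. pair(a, pair(q(pair(pair(0, 0), pair(a, a))), 0))  →  pair(a, pair(pair(a, a), 0))   [R3 at 2.1]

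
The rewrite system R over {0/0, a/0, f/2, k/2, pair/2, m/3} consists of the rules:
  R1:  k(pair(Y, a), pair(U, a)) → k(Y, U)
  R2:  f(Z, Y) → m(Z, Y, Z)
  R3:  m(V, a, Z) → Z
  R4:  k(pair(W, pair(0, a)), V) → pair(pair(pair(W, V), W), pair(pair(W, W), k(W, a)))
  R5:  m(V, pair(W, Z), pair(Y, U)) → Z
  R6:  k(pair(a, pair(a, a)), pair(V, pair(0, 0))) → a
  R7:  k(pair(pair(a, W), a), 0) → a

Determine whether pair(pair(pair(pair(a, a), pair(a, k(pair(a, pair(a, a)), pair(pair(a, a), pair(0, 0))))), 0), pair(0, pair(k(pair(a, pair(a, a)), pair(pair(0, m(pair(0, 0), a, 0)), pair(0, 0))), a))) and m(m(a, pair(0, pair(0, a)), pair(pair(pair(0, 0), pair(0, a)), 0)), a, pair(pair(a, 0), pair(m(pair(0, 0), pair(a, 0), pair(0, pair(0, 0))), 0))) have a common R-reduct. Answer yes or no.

no — NF(t₁) = pair(pair(pair(pair(a, a), pair(a, a)), 0), pair(0, pair(a, a))), NF(t₂) = pair(pair(a, 0), pair(0, 0))

Reduce t₁ = pair(pair(pair(pair(a, a), pair(a, k(pair(a, pair(a, a)), pair(pair(a, a), pair(0, 0))))), 0), pair(0, pair(k(pair(a, pair(a, a)), pair(pair(0, m(pair(0, 0), a, 0)), pair(0, 0))), a))):
1. pair(pair(pair(pair(a, a), pair(a, k(pair(a, pair(a, a)), pair(pair(a, a), pair(0, 0))))), 0), pair(0, pair(k(pair(a, pair(a, a)), pair(pair(0, m(pair(0, 0), a, 0)), pair(0, 0))), a)))  →  pair(pair(pair(pair(a, a), pair(a, a)), 0), pair(0, pair(k(pair(a, pair(a, a)), pair(pair(0, m(pair(0, 0), a, 0)), pair(0, 0))), a)))   [R6 at 1.1.2.2]
2. pair(pair(pair(pair(a, a), pair(a, a)), 0), pair(0, pair(k(pair(a, pair(a, a)), pair(pair(0, m(pair(0, 0), a, 0)), pair(0, 0))), a)))  →  pair(pair(pair(pair(a, a), pair(a, a)), 0), pair(0, pair(a, a)))   [R6 at 2.2.1]

Reduce t₂ = m(m(a, pair(0, pair(0, a)), pair(pair(pair(0, 0), pair(0, a)), 0)), a, pair(pair(a, 0), pair(m(pair(0, 0), pair(a, 0), pair(0, pair(0, 0))), 0))):
1. m(m(a, pair(0, pair(0, a)), pair(pair(pair(0, 0), pair(0, a)), 0)), a, pair(pair(a, 0), pair(m(pair(0, 0), pair(a, 0), pair(0, pair(0, 0))), 0)))  →  pair(pair(a, 0), pair(m(pair(0, 0), pair(a, 0), pair(0, pair(0, 0))), 0))   [R3 at ε]
2. pair(pair(a, 0), pair(m(pair(0, 0), pair(a, 0), pair(0, pair(0, 0))), 0))  →  pair(pair(a, 0), pair(0, 0))   [R5 at 2.1]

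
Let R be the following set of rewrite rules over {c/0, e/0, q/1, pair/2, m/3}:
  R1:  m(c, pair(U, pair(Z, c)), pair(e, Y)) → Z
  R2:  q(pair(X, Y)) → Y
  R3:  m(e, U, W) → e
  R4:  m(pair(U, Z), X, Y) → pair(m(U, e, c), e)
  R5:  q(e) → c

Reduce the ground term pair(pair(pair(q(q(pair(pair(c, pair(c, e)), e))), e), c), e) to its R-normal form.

1. pair(pair(pair(q(q(pair(pair(c, pair(c, e)), e))), e), c), e)  →  pair(pair(pair(q(e), e), c), e)   [R2 at 1.1.1.1]
2. pair(pair(pair(q(e), e), c), e)  →  pair(pair(pair(c, e), c), e)   [R5 at 1.1.1]

pair(pair(pair(c, e), c), e)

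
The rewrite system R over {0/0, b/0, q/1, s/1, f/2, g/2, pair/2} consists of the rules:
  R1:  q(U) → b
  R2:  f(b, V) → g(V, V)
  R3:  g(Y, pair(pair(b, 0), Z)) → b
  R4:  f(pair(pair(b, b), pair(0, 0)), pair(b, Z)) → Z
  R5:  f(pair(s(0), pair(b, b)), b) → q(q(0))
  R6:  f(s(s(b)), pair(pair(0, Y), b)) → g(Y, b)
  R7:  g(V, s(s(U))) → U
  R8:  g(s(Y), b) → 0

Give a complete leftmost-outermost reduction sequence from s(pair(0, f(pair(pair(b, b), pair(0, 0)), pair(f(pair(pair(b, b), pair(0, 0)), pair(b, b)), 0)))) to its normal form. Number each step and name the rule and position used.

1. s(pair(0, f(pair(pair(b, b), pair(0, 0)), pair(f(pair(pair(b, b), pair(0, 0)), pair(b, b)), 0))))  →  s(pair(0, f(pair(pair(b, b), pair(0, 0)), pair(b, 0))))   [R4 at 1.2.2.1]
2. s(pair(0, f(pair(pair(b, b), pair(0, 0)), pair(b, 0))))  →  s(pair(0, 0))   [R4 at 1.2]

s(pair(0, 0))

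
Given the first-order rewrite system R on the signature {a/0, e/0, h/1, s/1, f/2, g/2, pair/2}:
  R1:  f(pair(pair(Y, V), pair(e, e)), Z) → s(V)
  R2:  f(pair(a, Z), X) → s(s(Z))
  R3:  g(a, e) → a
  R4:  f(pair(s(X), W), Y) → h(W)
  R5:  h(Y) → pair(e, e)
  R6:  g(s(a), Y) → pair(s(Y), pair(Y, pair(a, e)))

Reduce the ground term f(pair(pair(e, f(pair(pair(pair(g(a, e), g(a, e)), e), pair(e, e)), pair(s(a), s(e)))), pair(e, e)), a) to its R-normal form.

1. f(pair(pair(e, f(pair(pair(pair(g(a, e), g(a, e)), e), pair(e, e)), pair(s(a), s(e)))), pair(e, e)), a)  →  s(f(pair(pair(pair(g(a, e), g(a, e)), e), pair(e, e)), pair(s(a), s(e))))   [R1 at ε]
2. s(f(pair(pair(pair(g(a, e), g(a, e)), e), pair(e, e)), pair(s(a), s(e))))  →  s(s(e))   [R1 at 1]

s(s(e))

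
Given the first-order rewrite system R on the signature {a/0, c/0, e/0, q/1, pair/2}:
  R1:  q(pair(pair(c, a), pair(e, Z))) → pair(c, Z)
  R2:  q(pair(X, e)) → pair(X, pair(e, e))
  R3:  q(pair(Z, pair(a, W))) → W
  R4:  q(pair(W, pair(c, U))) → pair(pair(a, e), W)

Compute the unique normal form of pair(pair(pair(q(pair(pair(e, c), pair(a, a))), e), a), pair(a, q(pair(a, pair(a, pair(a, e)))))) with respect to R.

pair(pair(pair(a, e), a), pair(a, pair(a, e)))

1. pair(pair(pair(q(pair(pair(e, c), pair(a, a))), e), a), pair(a, q(pair(a, pair(a, pair(a, e))))))  →  pair(pair(pair(a, e), a), pair(a, q(pair(a, pair(a, pair(a, e))))))   [R3 at 1.1.1]
2. pair(pair(pair(a, e), a), pair(a, q(pair(a, pair(a, pair(a, e))))))  →  pair(pair(pair(a, e), a), pair(a, pair(a, e)))   [R3 at 2.2]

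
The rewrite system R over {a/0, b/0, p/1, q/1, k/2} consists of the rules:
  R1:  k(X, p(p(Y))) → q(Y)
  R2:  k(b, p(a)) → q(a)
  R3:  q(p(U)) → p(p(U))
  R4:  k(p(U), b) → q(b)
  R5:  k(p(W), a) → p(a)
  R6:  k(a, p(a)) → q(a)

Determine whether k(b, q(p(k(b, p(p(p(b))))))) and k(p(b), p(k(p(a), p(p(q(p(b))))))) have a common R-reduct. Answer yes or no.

Reduce t₁ = k(b, q(p(k(b, p(p(p(b))))))):
1. k(b, q(p(k(b, p(p(p(b)))))))  →  k(b, p(p(k(b, p(p(p(b)))))))   [R3 at 2]
2. k(b, p(p(k(b, p(p(p(b)))))))  →  q(k(b, p(p(p(b)))))   [R1 at ε]
3. q(k(b, p(p(p(b)))))  →  q(q(p(b)))   [R1 at 1]
4. q(q(p(b)))  →  q(p(p(b)))   [R3 at 1]
5. q(p(p(b)))  →  p(p(p(b)))   [R3 at ε]

Reduce t₂ = k(p(b), p(k(p(a), p(p(q(p(b))))))):
1. k(p(b), p(k(p(a), p(p(q(p(b)))))))  →  k(p(b), p(q(q(p(b)))))   [R1 at 2.1]
2. k(p(b), p(q(q(p(b)))))  →  k(p(b), p(q(p(p(b)))))   [R3 at 2.1.1]
3. k(p(b), p(q(p(p(b)))))  →  k(p(b), p(p(p(p(b)))))   [R3 at 2.1]
4. k(p(b), p(p(p(p(b)))))  →  q(p(p(b)))   [R1 at ε]
5. q(p(p(b)))  →  p(p(p(b)))   [R3 at ε]

yes — NF(t₁) = p(p(p(b))), NF(t₂) = p(p(p(b)))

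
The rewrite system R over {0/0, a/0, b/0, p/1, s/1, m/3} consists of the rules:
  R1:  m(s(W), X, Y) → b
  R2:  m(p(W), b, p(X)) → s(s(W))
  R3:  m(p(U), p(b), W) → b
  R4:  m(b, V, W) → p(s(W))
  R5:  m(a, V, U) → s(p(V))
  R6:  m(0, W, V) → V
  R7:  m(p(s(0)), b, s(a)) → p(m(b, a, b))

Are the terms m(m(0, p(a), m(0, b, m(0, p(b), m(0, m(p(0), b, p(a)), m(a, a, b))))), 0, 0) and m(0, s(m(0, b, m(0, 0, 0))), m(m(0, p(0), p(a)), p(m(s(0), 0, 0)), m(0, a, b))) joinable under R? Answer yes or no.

yes — NF(t₁) = b, NF(t₂) = b

Reduce t₁ = m(m(0, p(a), m(0, b, m(0, p(b), m(0, m(p(0), b, p(a)), m(a, a, b))))), 0, 0):
1. m(m(0, p(a), m(0, b, m(0, p(b), m(0, m(p(0), b, p(a)), m(a, a, b))))), 0, 0)  →  m(m(0, b, m(0, p(b), m(0, m(p(0), b, p(a)), m(a, a, b)))), 0, 0)   [R6 at 1]
2. m(m(0, b, m(0, p(b), m(0, m(p(0), b, p(a)), m(a, a, b)))), 0, 0)  →  m(m(0, p(b), m(0, m(p(0), b, p(a)), m(a, a, b))), 0, 0)   [R6 at 1]
3. m(m(0, p(b), m(0, m(p(0), b, p(a)), m(a, a, b))), 0, 0)  →  m(m(0, m(p(0), b, p(a)), m(a, a, b)), 0, 0)   [R6 at 1]
4. m(m(0, m(p(0), b, p(a)), m(a, a, b)), 0, 0)  →  m(m(a, a, b), 0, 0)   [R6 at 1]
5. m(m(a, a, b), 0, 0)  →  m(s(p(a)), 0, 0)   [R5 at 1]
6. m(s(p(a)), 0, 0)  →  b   [R1 at ε]

Reduce t₂ = m(0, s(m(0, b, m(0, 0, 0))), m(m(0, p(0), p(a)), p(m(s(0), 0, 0)), m(0, a, b))):
1. m(0, s(m(0, b, m(0, 0, 0))), m(m(0, p(0), p(a)), p(m(s(0), 0, 0)), m(0, a, b)))  →  m(m(0, p(0), p(a)), p(m(s(0), 0, 0)), m(0, a, b))   [R6 at ε]
2. m(m(0, p(0), p(a)), p(m(s(0), 0, 0)), m(0, a, b))  →  m(p(a), p(m(s(0), 0, 0)), m(0, a, b))   [R6 at 1]
3. m(p(a), p(m(s(0), 0, 0)), m(0, a, b))  →  m(p(a), p(b), m(0, a, b))   [R1 at 2.1]
4. m(p(a), p(b), m(0, a, b))  →  b   [R3 at ε]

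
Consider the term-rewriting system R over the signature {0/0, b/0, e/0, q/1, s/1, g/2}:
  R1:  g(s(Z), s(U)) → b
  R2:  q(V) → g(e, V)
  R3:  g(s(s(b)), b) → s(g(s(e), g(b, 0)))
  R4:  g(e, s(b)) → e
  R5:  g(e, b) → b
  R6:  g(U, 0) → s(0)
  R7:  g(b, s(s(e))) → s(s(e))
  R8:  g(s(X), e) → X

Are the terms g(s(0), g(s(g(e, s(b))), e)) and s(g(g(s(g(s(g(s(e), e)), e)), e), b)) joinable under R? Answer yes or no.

no — NF(t₁) = 0, NF(t₂) = s(b)

Reduce t₁ = g(s(0), g(s(g(e, s(b))), e)):
1. g(s(0), g(s(g(e, s(b))), e))  →  g(s(0), g(e, s(b)))   [R8 at 2]
2. g(s(0), g(e, s(b)))  →  g(s(0), e)   [R4 at 2]
3. g(s(0), e)  →  0   [R8 at ε]

Reduce t₂ = s(g(g(s(g(s(g(s(e), e)), e)), e), b)):
1. s(g(g(s(g(s(g(s(e), e)), e)), e), b))  →  s(g(g(s(g(s(e), e)), e), b))   [R8 at 1.1]
2. s(g(g(s(g(s(e), e)), e), b))  →  s(g(g(s(e), e), b))   [R8 at 1.1]
3. s(g(g(s(e), e), b))  →  s(g(e, b))   [R8 at 1.1]
4. s(g(e, b))  →  s(b)   [R5 at 1]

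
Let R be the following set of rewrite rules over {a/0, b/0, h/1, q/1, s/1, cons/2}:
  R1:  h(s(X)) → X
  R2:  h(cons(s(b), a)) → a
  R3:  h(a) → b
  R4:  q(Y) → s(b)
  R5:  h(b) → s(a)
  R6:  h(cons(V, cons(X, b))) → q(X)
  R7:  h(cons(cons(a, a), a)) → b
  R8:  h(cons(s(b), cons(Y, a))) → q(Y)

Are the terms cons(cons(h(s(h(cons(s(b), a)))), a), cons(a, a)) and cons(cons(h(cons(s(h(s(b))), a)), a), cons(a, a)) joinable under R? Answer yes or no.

Reduce t₁ = cons(cons(h(s(h(cons(s(b), a)))), a), cons(a, a)):
1. cons(cons(h(s(h(cons(s(b), a)))), a), cons(a, a))  →  cons(cons(h(cons(s(b), a)), a), cons(a, a))   [R1 at 1.1]
2. cons(cons(h(cons(s(b), a)), a), cons(a, a))  →  cons(cons(a, a), cons(a, a))   [R2 at 1.1]

Reduce t₂ = cons(cons(h(cons(s(h(s(b))), a)), a), cons(a, a)):
1. cons(cons(h(cons(s(h(s(b))), a)), a), cons(a, a))  →  cons(cons(h(cons(s(b), a)), a), cons(a, a))   [R1 at 1.1.1.1.1]
2. cons(cons(h(cons(s(b), a)), a), cons(a, a))  →  cons(cons(a, a), cons(a, a))   [R2 at 1.1]

yes — NF(t₁) = cons(cons(a, a), cons(a, a)), NF(t₂) = cons(cons(a, a), cons(a, a))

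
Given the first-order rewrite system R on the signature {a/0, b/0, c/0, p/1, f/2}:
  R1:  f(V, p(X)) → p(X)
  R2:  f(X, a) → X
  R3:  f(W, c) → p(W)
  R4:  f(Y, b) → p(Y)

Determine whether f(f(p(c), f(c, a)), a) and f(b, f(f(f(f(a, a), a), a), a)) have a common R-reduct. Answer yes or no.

no — NF(t₁) = p(p(c)), NF(t₂) = b

Reduce t₁ = f(f(p(c), f(c, a)), a):
1. f(f(p(c), f(c, a)), a)  →  f(p(c), f(c, a))   [R2 at ε]
2. f(p(c), f(c, a))  →  f(p(c), c)   [R2 at 2]
3. f(p(c), c)  →  p(p(c))   [R3 at ε]

Reduce t₂ = f(b, f(f(f(f(a, a), a), a), a)):
1. f(b, f(f(f(f(a, a), a), a), a))  →  f(b, f(f(f(a, a), a), a))   [R2 at 2]
2. f(b, f(f(f(a, a), a), a))  →  f(b, f(f(a, a), a))   [R2 at 2]
3. f(b, f(f(a, a), a))  →  f(b, f(a, a))   [R2 at 2]
4. f(b, f(a, a))  →  f(b, a)   [R2 at 2]
5. f(b, a)  →  b   [R2 at ε]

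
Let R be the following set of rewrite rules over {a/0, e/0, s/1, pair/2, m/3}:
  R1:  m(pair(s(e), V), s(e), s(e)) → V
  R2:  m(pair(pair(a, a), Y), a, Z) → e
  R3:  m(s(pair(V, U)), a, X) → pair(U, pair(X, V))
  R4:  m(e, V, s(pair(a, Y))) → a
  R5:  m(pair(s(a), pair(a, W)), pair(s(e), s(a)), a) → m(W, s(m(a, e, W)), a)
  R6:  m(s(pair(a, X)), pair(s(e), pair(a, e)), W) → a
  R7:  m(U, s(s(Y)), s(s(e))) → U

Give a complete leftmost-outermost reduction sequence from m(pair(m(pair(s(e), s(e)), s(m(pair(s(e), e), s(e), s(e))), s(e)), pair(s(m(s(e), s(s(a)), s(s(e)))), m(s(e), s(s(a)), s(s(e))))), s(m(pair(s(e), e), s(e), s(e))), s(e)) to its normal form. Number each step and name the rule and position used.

1. m(pair(m(pair(s(e), s(e)), s(m(pair(s(e), e), s(e), s(e))), s(e)), pair(s(m(s(e), s(s(a)), s(s(e)))), m(s(e), s(s(a)), s(s(e))))), s(m(pair(s(e), e), s(e), s(e))), s(e))  →  m(pair(m(pair(s(e), s(e)), s(e), s(e)), pair(s(m(s(e), s(s(a)), s(s(e)))), m(s(e), s(s(a)), s(s(e))))), s(m(pair(s(e), e), s(e), s(e))), s(e))   [R1 at 1.1.2.1]
2. m(pair(m(pair(s(e), s(e)), s(e), s(e)), pair(s(m(s(e), s(s(a)), s(s(e)))), m(s(e), s(s(a)), s(s(e))))), s(m(pair(s(e), e), s(e), s(e))), s(e))  →  m(pair(s(e), pair(s(m(s(e), s(s(a)), s(s(e)))), m(s(e), s(s(a)), s(s(e))))), s(m(pair(s(e), e), s(e), s(e))), s(e))   [R1 at 1.1]
3. m(pair(s(e), pair(s(m(s(e), s(s(a)), s(s(e)))), m(s(e), s(s(a)), s(s(e))))), s(m(pair(s(e), e), s(e), s(e))), s(e))  →  m(pair(s(e), pair(s(s(e)), m(s(e), s(s(a)), s(s(e))))), s(m(pair(s(e), e), s(e), s(e))), s(e))   [R7 at 1.2.1.1]
4. m(pair(s(e), pair(s(s(e)), m(s(e), s(s(a)), s(s(e))))), s(m(pair(s(e), e), s(e), s(e))), s(e))  →  m(pair(s(e), pair(s(s(e)), s(e))), s(m(pair(s(e), e), s(e), s(e))), s(e))   [R7 at 1.2.2]
5. m(pair(s(e), pair(s(s(e)), s(e))), s(m(pair(s(e), e), s(e), s(e))), s(e))  →  m(pair(s(e), pair(s(s(e)), s(e))), s(e), s(e))   [R1 at 2.1]
6. m(pair(s(e), pair(s(s(e)), s(e))), s(e), s(e))  →  pair(s(s(e)), s(e))   [R1 at ε]

pair(s(s(e)), s(e))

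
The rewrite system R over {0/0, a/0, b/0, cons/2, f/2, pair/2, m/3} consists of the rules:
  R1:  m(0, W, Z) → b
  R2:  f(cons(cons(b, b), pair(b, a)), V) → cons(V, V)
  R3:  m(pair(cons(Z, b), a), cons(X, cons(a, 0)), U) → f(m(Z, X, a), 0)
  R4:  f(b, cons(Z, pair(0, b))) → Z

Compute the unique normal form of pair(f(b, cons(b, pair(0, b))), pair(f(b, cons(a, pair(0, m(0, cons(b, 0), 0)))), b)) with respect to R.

1. pair(f(b, cons(b, pair(0, b))), pair(f(b, cons(a, pair(0, m(0, cons(b, 0), 0)))), b))  →  pair(b, pair(f(b, cons(a, pair(0, m(0, cons(b, 0), 0)))), b))   [R4 at 1]
2. pair(b, pair(f(b, cons(a, pair(0, m(0, cons(b, 0), 0)))), b))  →  pair(b, pair(f(b, cons(a, pair(0, b))), b))   [R1 at 2.1.2.2.2]
3. pair(b, pair(f(b, cons(a, pair(0, b))), b))  →  pair(b, pair(a, b))   [R4 at 2.1]

pair(b, pair(a, b))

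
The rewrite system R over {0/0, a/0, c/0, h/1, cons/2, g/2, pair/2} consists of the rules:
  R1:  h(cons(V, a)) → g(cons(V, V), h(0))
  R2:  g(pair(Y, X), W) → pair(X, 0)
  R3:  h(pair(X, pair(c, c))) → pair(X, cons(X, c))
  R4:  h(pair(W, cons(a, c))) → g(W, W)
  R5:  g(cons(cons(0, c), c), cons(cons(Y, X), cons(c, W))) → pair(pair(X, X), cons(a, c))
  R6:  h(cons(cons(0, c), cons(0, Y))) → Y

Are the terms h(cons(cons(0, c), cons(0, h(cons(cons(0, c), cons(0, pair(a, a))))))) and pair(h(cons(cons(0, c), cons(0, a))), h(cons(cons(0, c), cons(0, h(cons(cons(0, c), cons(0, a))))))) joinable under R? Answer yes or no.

yes — NF(t₁) = pair(a, a), NF(t₂) = pair(a, a)

Reduce t₁ = h(cons(cons(0, c), cons(0, h(cons(cons(0, c), cons(0, pair(a, a))))))):
1. h(cons(cons(0, c), cons(0, h(cons(cons(0, c), cons(0, pair(a, a)))))))  →  h(cons(cons(0, c), cons(0, pair(a, a))))   [R6 at ε]
2. h(cons(cons(0, c), cons(0, pair(a, a))))  →  pair(a, a)   [R6 at ε]

Reduce t₂ = pair(h(cons(cons(0, c), cons(0, a))), h(cons(cons(0, c), cons(0, h(cons(cons(0, c), cons(0, a))))))):
1. pair(h(cons(cons(0, c), cons(0, a))), h(cons(cons(0, c), cons(0, h(cons(cons(0, c), cons(0, a)))))))  →  pair(a, h(cons(cons(0, c), cons(0, h(cons(cons(0, c), cons(0, a)))))))   [R6 at 1]
2. pair(a, h(cons(cons(0, c), cons(0, h(cons(cons(0, c), cons(0, a)))))))  →  pair(a, h(cons(cons(0, c), cons(0, a))))   [R6 at 2]
3. pair(a, h(cons(cons(0, c), cons(0, a))))  →  pair(a, a)   [R6 at 2]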